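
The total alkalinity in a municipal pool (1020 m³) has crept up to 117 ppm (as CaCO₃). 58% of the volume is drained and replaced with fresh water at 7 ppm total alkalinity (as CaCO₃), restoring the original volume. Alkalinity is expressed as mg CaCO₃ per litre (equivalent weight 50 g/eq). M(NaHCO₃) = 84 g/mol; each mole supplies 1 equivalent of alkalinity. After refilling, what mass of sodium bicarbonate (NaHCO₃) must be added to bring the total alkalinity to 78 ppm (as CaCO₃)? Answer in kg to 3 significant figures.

42.5 kg

Volume: 1020 m³ = 1,020,000 L.
After draining 58% and refilling: 117 × 0.42 + 7 × 0.58 = 53.2 ppm.
Deficit to target: 78 − 53.2 = 24.8 mg/L.
As CaCO₃: 24.8 mg/L × 1,020,000 L = 25,300 g; ÷ 50 g/eq ÷ 1 = 505.9 mol NaHCO₃.
Mass: 505.9 × 84 = 42,500 g.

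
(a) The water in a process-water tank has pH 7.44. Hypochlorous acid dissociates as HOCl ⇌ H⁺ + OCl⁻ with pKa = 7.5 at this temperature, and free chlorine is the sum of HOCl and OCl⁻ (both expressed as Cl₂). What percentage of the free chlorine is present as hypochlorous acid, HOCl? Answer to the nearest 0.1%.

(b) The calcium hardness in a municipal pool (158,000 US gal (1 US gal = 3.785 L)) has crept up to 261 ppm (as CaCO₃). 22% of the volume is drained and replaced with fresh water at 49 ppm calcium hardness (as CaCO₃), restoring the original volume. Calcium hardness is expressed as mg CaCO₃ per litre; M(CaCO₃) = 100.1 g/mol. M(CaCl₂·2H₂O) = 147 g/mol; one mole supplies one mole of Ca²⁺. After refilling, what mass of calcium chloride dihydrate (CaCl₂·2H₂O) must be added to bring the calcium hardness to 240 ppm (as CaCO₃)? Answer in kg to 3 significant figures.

(a) 53.4%; (b) 22.5 kg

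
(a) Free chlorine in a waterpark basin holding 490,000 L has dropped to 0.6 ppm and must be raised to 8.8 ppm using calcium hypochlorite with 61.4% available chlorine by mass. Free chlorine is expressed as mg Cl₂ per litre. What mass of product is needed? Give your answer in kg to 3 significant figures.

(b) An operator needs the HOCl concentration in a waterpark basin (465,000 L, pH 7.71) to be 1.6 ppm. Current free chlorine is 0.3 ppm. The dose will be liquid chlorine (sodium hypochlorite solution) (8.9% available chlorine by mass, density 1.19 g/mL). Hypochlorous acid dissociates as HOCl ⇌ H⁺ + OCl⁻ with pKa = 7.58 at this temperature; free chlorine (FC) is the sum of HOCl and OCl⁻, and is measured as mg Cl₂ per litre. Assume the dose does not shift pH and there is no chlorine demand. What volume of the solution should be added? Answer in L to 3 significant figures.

(a) 6.54 kg; (b) 15.2 L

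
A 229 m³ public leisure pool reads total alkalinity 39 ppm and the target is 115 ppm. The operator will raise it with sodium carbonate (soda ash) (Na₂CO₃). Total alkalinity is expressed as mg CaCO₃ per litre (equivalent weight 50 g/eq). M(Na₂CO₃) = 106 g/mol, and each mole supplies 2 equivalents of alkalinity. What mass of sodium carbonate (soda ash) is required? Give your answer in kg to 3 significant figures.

18.4 kg

Volume: 229 m³ = 229,000 L.
Alkalinity to add: (115 − 39) = 76 mg/L as CaCO₃ × 229,000 L = 17,400 g as CaCO₃.
Equivalents: 17,400 g ÷ 50 g/eq = 348.1 eq.
Each mole of Na₂CO₃ supplies 2 eq, so 348.1 / 2 = 174 mol.
Mass: 174 mol × 106 g/mol = 18,450 g.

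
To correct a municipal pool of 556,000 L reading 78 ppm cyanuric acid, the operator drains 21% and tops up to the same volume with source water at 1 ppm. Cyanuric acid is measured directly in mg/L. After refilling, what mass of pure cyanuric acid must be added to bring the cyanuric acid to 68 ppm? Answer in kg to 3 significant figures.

3.43 kg

After draining 21% and refilling: 78 × 0.79 + 1 × 0.21 = 61.83 ppm.
Deficit to target: 68 − 61.83 = 6.17 mg/L.
Mass: 6.17 mg/L × 556,000 L = 3431 g cyanuric acid.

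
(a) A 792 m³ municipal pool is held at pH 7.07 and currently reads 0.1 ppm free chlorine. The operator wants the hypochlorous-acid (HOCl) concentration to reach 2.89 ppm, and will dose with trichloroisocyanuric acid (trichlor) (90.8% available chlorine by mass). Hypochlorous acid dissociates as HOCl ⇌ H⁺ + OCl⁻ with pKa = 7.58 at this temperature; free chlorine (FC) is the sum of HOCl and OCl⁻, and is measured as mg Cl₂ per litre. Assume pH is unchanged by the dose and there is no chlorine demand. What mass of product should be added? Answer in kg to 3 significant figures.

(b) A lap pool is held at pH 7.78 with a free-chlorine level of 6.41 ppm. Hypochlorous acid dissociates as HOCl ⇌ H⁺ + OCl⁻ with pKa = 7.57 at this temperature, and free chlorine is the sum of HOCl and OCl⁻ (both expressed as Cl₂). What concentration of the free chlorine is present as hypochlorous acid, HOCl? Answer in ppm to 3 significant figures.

(a) 3.21 kg; (b) 2.44 ppm

(a) Volume: 792 m³ = 792,000 L.
(a) [OCl⁻]/[HOCl] = 10^(pH − pKa) = 10^(7.07 − 7.58) = 0.309; fraction as HOCl = 1/(1 + 0.309) = 0.7639.
(a) Free chlorine required for 2.89 ppm HOCl: 2.89 / 0.7639 = 3.783 ppm.
(a) FC to add: 3.783 − 0.1 = 3.683 mg/L as Cl₂.
(a) Cl₂ equivalent: 3.683 mg/L × 792,000 L = 2917 g.
(a) Product at 90.8% available Cl: 2917 / 0.908 = 3213 g.

(b) [OCl⁻]/[HOCl] = 10^(pH − pKa) = 10^(7.78 − 7.57) = 10^0.21 = 1.622.
(b) Fraction as HOCl = 1 / (1 + 1.622) = 0.3814.
(b) HOCl = 0.3814 × 6.41 ppm = 2.445 ppm.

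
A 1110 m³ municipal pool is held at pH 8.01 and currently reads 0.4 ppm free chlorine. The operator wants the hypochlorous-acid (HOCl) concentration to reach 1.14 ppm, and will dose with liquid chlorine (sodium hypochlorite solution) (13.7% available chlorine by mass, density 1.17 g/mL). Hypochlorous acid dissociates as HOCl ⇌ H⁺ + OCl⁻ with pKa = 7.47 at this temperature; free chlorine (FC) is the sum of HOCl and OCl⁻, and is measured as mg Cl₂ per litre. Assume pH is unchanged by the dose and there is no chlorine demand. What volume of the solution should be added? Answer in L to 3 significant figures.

Volume: 1110 m³ = 1,110,000 L.
[OCl⁻]/[HOCl] = 10^(pH − pKa) = 10^(8.01 − 7.47) = 3.467; fraction as HOCl = 1/(1 + 3.467) = 0.2238.
Free chlorine required for 1.14 ppm HOCl: 1.14 / 0.2238 = 5.093 ppm.
FC to add: 5.093 − 0.4 = 4.693 mg/L as Cl₂.
Cl₂ equivalent: 4.693 mg/L × 1,110,000 L = 5209 g.
Product at 13.7% available Cl: 5209 / 0.137 = 38,020 g.
Volume: 38,020 g ÷ 1.17 g/mL = 32,500 mL.

32.5 L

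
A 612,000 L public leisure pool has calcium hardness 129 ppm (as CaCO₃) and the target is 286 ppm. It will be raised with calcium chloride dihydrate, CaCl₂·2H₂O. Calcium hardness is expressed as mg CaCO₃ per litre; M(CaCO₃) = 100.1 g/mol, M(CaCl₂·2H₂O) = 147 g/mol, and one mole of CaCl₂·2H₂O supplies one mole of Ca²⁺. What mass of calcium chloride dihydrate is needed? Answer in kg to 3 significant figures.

141 kg

Hardness to add: (286 − 129) = 157 mg/L as CaCO₃ × 612,000 L = 96,080 g as CaCO₃.
Moles of Ca²⁺ (1 mol Ca²⁺ ≡ 1 mol CaCO₃): 96,080 / 100.1 g/mol = 959.9 mol.
Mass of CaCl₂·2H₂O: 959.9 × 147 = 141,100 g.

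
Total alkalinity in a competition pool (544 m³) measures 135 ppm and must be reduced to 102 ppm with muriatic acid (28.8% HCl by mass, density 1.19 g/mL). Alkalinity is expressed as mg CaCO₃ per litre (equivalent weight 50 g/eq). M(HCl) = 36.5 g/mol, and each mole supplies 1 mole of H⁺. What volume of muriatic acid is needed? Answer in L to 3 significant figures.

Volume: 544 m³ = 544,000 L.
Alkalinity to neutralize: (135 − 102) = 33 mg/L as CaCO₃ × 544,000 L = 17,950 g as CaCO₃.
Equivalents of H⁺ required: 17,950 ÷ 50 g/eq = 359 eq = 359 mol HCl.
Mass of HCl: 359 × 36.5 = 13,100 g.
Mass of 28.8% solution: 13,100 / 0.288 = 45,500 g.
Volume: 45,500 g ÷ 1.19 g/mL = 38,240 mL.

38.2 L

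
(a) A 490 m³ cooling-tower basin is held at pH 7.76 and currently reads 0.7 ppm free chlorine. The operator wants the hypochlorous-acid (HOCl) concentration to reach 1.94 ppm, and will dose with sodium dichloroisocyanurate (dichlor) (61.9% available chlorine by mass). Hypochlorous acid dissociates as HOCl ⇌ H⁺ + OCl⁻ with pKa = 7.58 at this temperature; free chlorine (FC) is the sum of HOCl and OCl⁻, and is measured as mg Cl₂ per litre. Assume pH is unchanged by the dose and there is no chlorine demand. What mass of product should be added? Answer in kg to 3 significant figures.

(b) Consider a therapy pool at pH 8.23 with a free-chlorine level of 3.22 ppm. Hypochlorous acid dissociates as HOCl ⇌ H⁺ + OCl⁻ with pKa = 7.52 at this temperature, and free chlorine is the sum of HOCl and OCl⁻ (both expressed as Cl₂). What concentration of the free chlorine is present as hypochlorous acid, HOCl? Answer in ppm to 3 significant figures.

(a) 3.31 kg; (b) 0.525 ppm

(a) Volume: 490 m³ = 490,000 L.
(a) [OCl⁻]/[HOCl] = 10^(pH − pKa) = 10^(7.76 − 7.58) = 1.514; fraction as HOCl = 1/(1 + 1.514) = 0.3978.
(a) Free chlorine required for 1.94 ppm HOCl: 1.94 / 0.3978 = 4.876 ppm.
(a) FC to add: 4.876 − 0.7 = 4.176 mg/L as Cl₂.
(a) Cl₂ equivalent: 4.176 mg/L × 490,000 L = 2046 g.
(a) Product at 61.9% available Cl: 2046 / 0.619 = 3306 g.

(b) [OCl⁻]/[HOCl] = 10^(pH − pKa) = 10^(8.23 − 7.52) = 10^0.71 = 5.129.
(b) Fraction as HOCl = 1 / (1 + 5.129) = 0.1632.
(b) HOCl = 0.1632 × 3.22 ppm = 0.5254 ppm.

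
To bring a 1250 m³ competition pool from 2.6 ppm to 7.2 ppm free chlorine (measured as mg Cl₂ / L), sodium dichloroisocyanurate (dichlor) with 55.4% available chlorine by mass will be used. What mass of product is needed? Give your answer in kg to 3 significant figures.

Volume: 1250 m³ = 1,250,000 L.
Chlorine deficit: 7.2 − 2.6 = 4.6 ppm = 4.6 mg/L as Cl₂.
Cl₂ equivalent needed: 4.6 mg/L × 1,250,000 L = 5,750,000 mg = 5750 g.
Product at 55.4% available chlorine: 5750 / 0.554 = 10,380 g.

10.4 kg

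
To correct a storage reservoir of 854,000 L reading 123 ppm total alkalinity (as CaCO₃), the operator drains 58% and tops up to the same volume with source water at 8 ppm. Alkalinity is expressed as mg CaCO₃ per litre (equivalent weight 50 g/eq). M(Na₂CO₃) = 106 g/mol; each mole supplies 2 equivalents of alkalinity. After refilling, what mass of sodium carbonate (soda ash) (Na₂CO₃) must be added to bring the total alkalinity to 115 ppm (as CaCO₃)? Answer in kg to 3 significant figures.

53.1 kg

After draining 58% and refilling: 123 × 0.42 + 8 × 0.58 = 56.3 ppm.
Deficit to target: 115 − 56.3 = 58.7 mg/L.
As CaCO₃: 58.7 mg/L × 854,000 L = 50,130 g; ÷ 50 g/eq ÷ 2 = 501.3 mol Na₂CO₃.
Mass: 501.3 × 106 = 53,140 g.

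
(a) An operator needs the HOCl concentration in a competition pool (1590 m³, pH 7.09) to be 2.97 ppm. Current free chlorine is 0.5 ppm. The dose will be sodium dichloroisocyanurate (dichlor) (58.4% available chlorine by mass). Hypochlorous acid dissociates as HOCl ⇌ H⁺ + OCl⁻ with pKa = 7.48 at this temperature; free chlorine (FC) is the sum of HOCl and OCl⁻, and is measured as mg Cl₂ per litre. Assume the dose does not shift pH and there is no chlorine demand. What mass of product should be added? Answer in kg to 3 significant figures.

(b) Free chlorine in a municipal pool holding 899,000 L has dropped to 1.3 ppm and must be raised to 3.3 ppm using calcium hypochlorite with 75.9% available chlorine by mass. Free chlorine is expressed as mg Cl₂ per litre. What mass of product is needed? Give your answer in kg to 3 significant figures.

(a) Volume: 1590 m³ = 1,590,000 L.
(a) [OCl⁻]/[HOCl] = 10^(pH − pKa) = 10^(7.09 − 7.48) = 0.4074; fraction as HOCl = 1/(1 + 0.4074) = 0.7105.
(a) Free chlorine required for 2.97 ppm HOCl: 2.97 / 0.7105 = 4.18 ppm.
(a) FC to add: 4.18 − 0.5 = 3.68 mg/L as Cl₂.
(a) Cl₂ equivalent: 3.68 mg/L × 1,590,000 L = 5851 g.
(a) Product at 58.4% available Cl: 5851 / 0.584 = 10,020 g.

(b) Chlorine deficit: 3.3 − 1.3 = 2 ppm = 2 mg/L as Cl₂.
(b) Cl₂ equivalent needed: 2 mg/L × 899,000 L = 1,798,000 mg = 1798 g.
(b) Product at 75.9% available chlorine: 1798 / 0.759 = 2369 g.

(a) 10.0 kg; (b) 2.37 kg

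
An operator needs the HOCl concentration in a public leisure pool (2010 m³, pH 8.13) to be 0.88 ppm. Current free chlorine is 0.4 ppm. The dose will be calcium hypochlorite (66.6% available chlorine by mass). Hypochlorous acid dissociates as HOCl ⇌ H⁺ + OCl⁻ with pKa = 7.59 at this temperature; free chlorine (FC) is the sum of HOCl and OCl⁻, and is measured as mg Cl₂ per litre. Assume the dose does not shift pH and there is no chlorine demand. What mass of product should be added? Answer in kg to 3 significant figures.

10.7 kg

Volume: 2010 m³ = 2,010,000 L.
[OCl⁻]/[HOCl] = 10^(pH − pKa) = 10^(8.13 − 7.59) = 3.467; fraction as HOCl = 1/(1 + 3.467) = 0.2238.
Free chlorine required for 0.88 ppm HOCl: 0.88 / 0.2238 = 3.931 ppm.
FC to add: 3.931 − 0.4 = 3.531 mg/L as Cl₂.
Cl₂ equivalent: 3.531 mg/L × 2,010,000 L = 7098 g.
Product at 66.6% available Cl: 7098 / 0.666 = 10,660 g.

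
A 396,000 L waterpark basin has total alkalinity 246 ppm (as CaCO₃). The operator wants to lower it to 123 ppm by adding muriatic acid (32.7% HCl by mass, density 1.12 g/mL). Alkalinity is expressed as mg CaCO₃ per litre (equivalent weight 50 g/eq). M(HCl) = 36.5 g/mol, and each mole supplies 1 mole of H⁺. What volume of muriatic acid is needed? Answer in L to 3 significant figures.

97.1 L

Alkalinity to neutralize: (246 − 123) = 123 mg/L as CaCO₃ × 396,000 L = 48,710 g as CaCO₃.
Equivalents of H⁺ required: 48,710 ÷ 50 g/eq = 974.2 eq = 974.2 mol HCl.
Mass of HCl: 974.2 × 36.5 = 35,560 g.
Mass of 32.7% solution: 35,560 / 0.327 = 108,700 g.
Volume: 108,700 g ÷ 1.12 g/mL = 97,090 mL.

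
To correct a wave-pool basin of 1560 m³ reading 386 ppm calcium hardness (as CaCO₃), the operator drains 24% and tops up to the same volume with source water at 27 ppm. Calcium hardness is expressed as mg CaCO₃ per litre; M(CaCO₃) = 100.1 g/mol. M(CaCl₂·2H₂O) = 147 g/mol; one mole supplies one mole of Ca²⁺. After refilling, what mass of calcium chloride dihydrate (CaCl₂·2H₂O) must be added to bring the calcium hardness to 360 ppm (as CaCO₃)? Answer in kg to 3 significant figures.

138 kg

Volume: 1560 m³ = 1,560,000 L.
After draining 24% and refilling: 386 × 0.76 + 27 × 0.24 = 299.84 ppm.
Deficit to target: 360 − 299.84 = 60.16 mg/L.
As CaCO₃: 60.16 mg/L × 1,560,000 L = 93,850 g; ÷ 100.1 = 937.6 mol Ca²⁺.
Mass: 937.6 × 147 = 137,800 g.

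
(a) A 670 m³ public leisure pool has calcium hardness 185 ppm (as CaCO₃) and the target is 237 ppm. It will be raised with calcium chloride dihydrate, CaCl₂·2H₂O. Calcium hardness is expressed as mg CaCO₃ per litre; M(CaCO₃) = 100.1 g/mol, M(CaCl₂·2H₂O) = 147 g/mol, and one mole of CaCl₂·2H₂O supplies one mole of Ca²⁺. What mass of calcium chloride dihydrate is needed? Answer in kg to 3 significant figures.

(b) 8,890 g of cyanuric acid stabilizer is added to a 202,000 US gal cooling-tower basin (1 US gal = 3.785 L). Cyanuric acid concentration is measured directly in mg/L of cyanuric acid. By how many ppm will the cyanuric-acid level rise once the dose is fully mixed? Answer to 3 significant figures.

(a) Volume: 670 m³ = 670,000 L.
(a) Hardness to add: (237 − 185) = 52 mg/L as CaCO₃ × 670,000 L = 34,840 g as CaCO₃.
(a) Moles of Ca²⁺ (1 mol Ca²⁺ ≡ 1 mol CaCO₃): 34,840 / 100.1 g/mol = 348.1 mol.
(a) Mass of CaCl₂·2H₂O: 348.1 × 147 = 51,160 g.

(b) Volume: 202,000 US gal × 3.785 L/gal = 764,570 L.
(b) Rise: 8,890 g / 764,570 L × 1000 = 11.63 mg/L.

(a) 51.2 kg; (b) 11.6 ppm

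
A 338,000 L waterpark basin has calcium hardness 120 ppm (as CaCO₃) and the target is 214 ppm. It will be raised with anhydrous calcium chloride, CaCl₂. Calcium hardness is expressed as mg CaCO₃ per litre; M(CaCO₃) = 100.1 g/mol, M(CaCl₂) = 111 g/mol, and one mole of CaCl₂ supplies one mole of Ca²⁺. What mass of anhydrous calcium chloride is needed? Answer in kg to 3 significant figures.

35.2 kg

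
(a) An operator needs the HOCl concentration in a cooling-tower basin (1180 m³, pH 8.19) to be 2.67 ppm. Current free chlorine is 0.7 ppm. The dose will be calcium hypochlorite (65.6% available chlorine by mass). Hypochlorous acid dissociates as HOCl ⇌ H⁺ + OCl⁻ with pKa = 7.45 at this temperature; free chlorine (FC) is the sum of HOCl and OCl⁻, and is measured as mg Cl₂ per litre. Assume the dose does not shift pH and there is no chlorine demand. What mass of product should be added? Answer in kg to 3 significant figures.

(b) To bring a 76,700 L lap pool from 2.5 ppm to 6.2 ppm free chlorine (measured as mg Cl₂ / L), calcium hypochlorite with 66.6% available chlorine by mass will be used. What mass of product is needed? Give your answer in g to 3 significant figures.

(a) 29.9 kg; (b) 426 g

(a) Volume: 1180 m³ = 1,180,000 L.
(a) [OCl⁻]/[HOCl] = 10^(pH − pKa) = 10^(8.19 − 7.45) = 5.495; fraction as HOCl = 1/(1 + 5.495) = 0.154.
(a) Free chlorine required for 2.67 ppm HOCl: 2.67 / 0.154 = 17.34 ppm.
(a) FC to add: 17.34 − 0.7 = 16.64 mg/L as Cl₂.
(a) Cl₂ equivalent: 16.64 mg/L × 1,180,000 L = 19,640 g.
(a) Product at 65.6% available Cl: 19,640 / 0.656 = 29,940 g.

(b) Chlorine deficit: 6.2 − 2.5 = 3.7 ppm = 3.7 mg/L as Cl₂.
(b) Cl₂ equivalent needed: 3.7 mg/L × 76,700 L = 283,800 mg = 283.8 g.
(b) Product at 66.6% available chlorine: 283.8 / 0.666 = 426.1 g.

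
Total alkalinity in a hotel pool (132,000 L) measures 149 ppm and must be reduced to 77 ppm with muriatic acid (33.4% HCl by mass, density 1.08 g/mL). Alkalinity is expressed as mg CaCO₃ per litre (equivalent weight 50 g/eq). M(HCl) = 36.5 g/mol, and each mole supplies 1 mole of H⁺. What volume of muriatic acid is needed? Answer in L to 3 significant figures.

19.2 L

Alkalinity to neutralize: (149 − 77) = 72 mg/L as CaCO₃ × 132,000 L = 9504 g as CaCO₃.
Equivalents of H⁺ required: 9504 ÷ 50 g/eq = 190.1 eq = 190.1 mol HCl.
Mass of HCl: 190.1 × 36.5 = 6938 g.
Mass of 33.4% solution: 6938 / 0.334 = 20,770 g.
Volume: 20,770 g ÷ 1.08 g/mL = 19,230 mL.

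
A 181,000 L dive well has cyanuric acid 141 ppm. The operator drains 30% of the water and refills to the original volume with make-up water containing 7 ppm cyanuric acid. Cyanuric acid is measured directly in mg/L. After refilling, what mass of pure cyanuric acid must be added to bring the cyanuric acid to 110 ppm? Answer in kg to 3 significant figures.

After draining 30% and refilling: 141 × 0.70 + 7 × 0.30 = 100.8 ppm.
Deficit to target: 110 − 100.8 = 9.2 mg/L.
Mass: 9.2 mg/L × 181,000 L = 1665 g cyanuric acid.

1.67 kg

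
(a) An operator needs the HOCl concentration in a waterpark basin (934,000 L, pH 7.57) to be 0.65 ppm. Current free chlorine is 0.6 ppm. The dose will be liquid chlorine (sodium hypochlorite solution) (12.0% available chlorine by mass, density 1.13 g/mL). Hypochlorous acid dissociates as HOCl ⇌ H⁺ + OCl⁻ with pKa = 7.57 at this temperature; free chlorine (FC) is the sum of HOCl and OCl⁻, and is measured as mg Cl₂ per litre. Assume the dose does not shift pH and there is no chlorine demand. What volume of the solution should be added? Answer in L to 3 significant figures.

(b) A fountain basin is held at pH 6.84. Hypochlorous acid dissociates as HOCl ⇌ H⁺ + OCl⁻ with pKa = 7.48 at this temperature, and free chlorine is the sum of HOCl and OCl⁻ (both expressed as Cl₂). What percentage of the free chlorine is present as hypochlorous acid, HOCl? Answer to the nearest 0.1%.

(a) 4.82 L; (b) 81.4%

(a) [OCl⁻]/[HOCl] = 10^(pH − pKa) = 10^(7.57 − 7.57) = 1; fraction as HOCl = 1/(1 + 1) = 0.5.
(a) Free chlorine required for 0.65 ppm HOCl: 0.65 / 0.5 = 1.3 ppm.
(a) FC to add: 1.3 − 0.6 = 0.7 mg/L as Cl₂.
(a) Cl₂ equivalent: 0.7 mg/L × 934,000 L = 653.8 g.
(a) Product at 12.0% available Cl: 653.8 / 0.12 = 5448 g.
(a) Volume: 5448 g ÷ 1.13 g/mL = 4822 mL.

(b) [OCl⁻]/[HOCl] = 10^(pH − pKa) = 10^(6.84 − 7.48) = 10^-0.64 = 0.2291.
(b) Fraction as HOCl = 1 / (1 + 0.2291) = 0.8136.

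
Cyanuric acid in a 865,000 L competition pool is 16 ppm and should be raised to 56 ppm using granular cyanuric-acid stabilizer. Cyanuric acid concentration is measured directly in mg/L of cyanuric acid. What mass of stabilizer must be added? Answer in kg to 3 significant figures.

34.6 kg

CYA to add: (56 − 16) = 40 mg/L × 865,000 L = 34,600 g cyanuric acid.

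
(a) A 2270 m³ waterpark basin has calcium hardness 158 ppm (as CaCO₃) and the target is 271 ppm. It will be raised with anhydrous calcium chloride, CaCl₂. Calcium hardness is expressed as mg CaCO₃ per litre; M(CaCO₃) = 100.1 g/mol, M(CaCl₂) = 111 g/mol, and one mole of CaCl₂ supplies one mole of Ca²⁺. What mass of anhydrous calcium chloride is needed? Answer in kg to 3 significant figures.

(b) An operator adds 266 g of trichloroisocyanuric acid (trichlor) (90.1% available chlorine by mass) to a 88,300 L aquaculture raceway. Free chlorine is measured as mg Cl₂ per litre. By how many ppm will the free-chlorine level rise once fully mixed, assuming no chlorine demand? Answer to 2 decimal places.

(a) Volume: 2270 m³ = 2,270,000 L.
(a) Hardness to add: (271 − 158) = 113 mg/L as CaCO₃ × 2,270,000 L = 256,500 g as CaCO₃.
(a) Moles of Ca²⁺ (1 mol Ca²⁺ ≡ 1 mol CaCO₃): 256,500 / 100.1 g/mol = 2563 mol.
(a) Mass of CaCl₂: 2563 × 111 = 284,400 g.

(b) Available chlorine delivered: 266 g × 0.901 = 239.7 g as Cl₂.
(b) Concentration rise: 239.7 g / 88,300 L = 2.714 mg/L = 2.71 ppm.

(a) 284 kg; (b) 2.71 ppm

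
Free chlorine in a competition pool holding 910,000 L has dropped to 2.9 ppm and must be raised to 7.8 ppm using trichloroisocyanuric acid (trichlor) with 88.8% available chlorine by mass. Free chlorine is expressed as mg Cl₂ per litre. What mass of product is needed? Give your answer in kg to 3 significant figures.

Chlorine deficit: 7.8 − 2.9 = 4.9 ppm = 4.9 mg/L as Cl₂.
Cl₂ equivalent needed: 4.9 mg/L × 910,000 L = 4,459,000 mg = 4459 g.
Product at 88.8% available chlorine: 4459 / 0.888 = 5021 g.

5.02 kg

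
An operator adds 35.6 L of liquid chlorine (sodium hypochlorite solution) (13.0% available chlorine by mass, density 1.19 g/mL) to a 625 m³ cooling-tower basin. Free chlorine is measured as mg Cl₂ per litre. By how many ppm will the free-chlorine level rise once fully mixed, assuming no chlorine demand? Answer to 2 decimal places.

Volume: 625 m³ = 625,000 L.
Mass of solution: 35.6 L × 1000 mL/L × 1.19 g/mL = 42,360 g.
Available chlorine delivered: 42,360 g × 0.13 = 5507 g as Cl₂.
Concentration rise: 5507 g / 625,000 L = 8.812 mg/L = 8.81 ppm.

8.81 ppm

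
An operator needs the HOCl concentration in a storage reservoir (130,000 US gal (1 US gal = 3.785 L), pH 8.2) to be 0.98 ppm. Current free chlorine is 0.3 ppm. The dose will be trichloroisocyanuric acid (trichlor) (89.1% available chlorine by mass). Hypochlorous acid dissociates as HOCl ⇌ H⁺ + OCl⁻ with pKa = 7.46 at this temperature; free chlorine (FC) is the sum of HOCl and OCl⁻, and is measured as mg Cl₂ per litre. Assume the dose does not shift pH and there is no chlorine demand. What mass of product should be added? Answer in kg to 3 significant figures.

3.35 kg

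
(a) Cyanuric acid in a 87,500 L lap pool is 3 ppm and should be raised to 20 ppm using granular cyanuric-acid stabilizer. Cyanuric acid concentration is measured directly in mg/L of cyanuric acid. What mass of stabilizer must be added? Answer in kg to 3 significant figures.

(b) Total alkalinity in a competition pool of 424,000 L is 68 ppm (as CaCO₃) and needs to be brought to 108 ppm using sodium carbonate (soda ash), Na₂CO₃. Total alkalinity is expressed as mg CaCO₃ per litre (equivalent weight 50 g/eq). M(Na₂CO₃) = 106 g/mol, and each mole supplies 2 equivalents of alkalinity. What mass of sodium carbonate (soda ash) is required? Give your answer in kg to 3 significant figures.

(a) CYA to add: (20 − 3) = 17 mg/L × 87,500 L = 1488 g cyanuric acid.

(b) Alkalinity to add: (108 − 68) = 40 mg/L as CaCO₃ × 424,000 L = 16,960 g as CaCO₃.
(b) Equivalents: 16,960 g ÷ 50 g/eq = 339.2 eq.
(b) Each mole of Na₂CO₃ supplies 2 eq, so 339.2 / 2 = 169.6 mol.
(b) Mass: 169.6 mol × 106 g/mol = 17,980 g.

(a) 1.49 kg; (b) 18.0 kg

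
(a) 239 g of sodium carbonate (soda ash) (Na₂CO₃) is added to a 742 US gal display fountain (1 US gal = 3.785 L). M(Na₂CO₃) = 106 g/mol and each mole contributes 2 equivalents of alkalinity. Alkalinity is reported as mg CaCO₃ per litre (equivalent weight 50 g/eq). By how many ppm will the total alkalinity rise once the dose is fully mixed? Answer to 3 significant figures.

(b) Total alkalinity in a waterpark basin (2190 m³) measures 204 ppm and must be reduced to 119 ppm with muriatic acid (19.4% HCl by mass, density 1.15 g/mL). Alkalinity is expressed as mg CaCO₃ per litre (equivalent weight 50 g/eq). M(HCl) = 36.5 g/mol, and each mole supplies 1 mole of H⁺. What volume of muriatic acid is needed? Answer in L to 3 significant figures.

(a) 80.3 ppm; (b) 609 L

(a) Volume: 742 US gal × 3.785 L/gal = 2,808 L.
(a) Moles of Na₂CO₃: 239 g ÷ 106 g/mol = 2.255 mol → 4.509 eq of alkalinity.
(a) As CaCO₃: 4.509 eq × 50 g/eq = 225.5 g.
(a) Rise: 225.5 g / 2,808 L × 1000 = 80.28 mg/L.

(b) Volume: 2190 m³ = 2,190,000 L.
(b) Alkalinity to neutralize: (204 − 119) = 85 mg/L as CaCO₃ × 2,190,000 L = 186,200 g as CaCO₃.
(b) Equivalents of H⁺ required: 186,200 ÷ 50 g/eq = 3723 eq = 3723 mol HCl.
(b) Mass of HCl: 3723 × 36.5 = 135,900 g.
(b) Mass of 19.4% solution: 135,900 / 0.194 = 700,500 g.
(b) Volume: 700,500 g ÷ 1.15 g/mL = 609,100 mL.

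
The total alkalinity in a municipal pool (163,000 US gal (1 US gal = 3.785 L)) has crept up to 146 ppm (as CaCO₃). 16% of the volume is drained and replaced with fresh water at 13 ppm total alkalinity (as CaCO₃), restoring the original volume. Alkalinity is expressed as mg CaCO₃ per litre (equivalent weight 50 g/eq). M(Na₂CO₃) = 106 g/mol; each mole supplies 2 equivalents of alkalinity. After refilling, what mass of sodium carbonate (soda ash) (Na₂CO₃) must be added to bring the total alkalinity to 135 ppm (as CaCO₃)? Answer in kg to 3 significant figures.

6.72 kg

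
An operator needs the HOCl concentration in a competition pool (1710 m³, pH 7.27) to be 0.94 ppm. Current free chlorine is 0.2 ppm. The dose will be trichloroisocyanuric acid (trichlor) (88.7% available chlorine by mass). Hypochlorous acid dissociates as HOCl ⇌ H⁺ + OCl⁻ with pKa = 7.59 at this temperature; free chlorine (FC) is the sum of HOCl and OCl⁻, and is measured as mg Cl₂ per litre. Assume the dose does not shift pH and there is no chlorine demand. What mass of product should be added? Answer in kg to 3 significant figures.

2.29 kg

Volume: 1710 m³ = 1,710,000 L.
[OCl⁻]/[HOCl] = 10^(pH − pKa) = 10^(7.27 − 7.59) = 0.4786; fraction as HOCl = 1/(1 + 0.4786) = 0.6763.
Free chlorine required for 0.94 ppm HOCl: 0.94 / 0.6763 = 1.39 ppm.
FC to add: 1.39 − 0.2 = 1.19 mg/L as Cl₂.
Cl₂ equivalent: 1.19 mg/L × 1,710,000 L = 2035 g.
Product at 88.7% available Cl: 2035 / 0.887 = 2294 g.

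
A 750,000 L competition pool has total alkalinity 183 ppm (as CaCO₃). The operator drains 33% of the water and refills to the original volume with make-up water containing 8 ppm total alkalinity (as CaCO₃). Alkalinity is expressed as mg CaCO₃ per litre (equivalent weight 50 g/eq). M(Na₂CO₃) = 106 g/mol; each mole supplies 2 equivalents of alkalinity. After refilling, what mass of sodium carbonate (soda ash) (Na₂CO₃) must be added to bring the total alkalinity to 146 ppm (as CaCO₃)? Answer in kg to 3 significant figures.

After draining 33% and refilling: 183 × 0.67 + 8 × 0.33 = 125.25 ppm.
Deficit to target: 146 − 125.25 = 20.75 mg/L.
As CaCO₃: 20.75 mg/L × 750,000 L = 15,560 g; ÷ 50 g/eq ÷ 2 = 155.6 mol Na₂CO₃.
Mass: 155.6 × 106 = 16,500 g.

16.5 kg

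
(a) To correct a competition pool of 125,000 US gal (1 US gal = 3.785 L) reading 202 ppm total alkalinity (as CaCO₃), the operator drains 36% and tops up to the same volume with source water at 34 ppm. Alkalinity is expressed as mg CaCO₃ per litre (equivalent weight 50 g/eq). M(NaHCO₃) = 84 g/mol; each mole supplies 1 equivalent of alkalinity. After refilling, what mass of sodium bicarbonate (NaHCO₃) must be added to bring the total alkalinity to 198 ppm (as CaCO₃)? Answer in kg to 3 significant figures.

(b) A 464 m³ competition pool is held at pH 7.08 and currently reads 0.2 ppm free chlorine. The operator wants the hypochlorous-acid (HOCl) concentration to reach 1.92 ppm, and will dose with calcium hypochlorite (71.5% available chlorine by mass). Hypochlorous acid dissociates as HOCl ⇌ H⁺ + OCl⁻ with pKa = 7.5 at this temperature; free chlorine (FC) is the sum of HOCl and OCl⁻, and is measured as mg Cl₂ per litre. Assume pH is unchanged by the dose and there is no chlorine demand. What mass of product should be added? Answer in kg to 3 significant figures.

(a) 44.9 kg; (b) 1.59 kg

(a) Volume: 125,000 US gal × 3.785 L/gal = 473,125 L.
(a) After draining 36% and refilling: 202 × 0.64 + 34 × 0.36 = 141.52 ppm.
(a) Deficit to target: 198 − 141.52 = 56.48 mg/L.
(a) As CaCO₃: 56.48 mg/L × 473,125 L = 26,720 g; ÷ 50 g/eq ÷ 1 = 534.4 mol NaHCO₃.
(a) Mass: 534.4 × 84 = 44,890 g.

(b) Volume: 464 m³ = 464,000 L.
(b) [OCl⁻]/[HOCl] = 10^(pH − pKa) = 10^(7.08 − 7.5) = 0.3802; fraction as HOCl = 1/(1 + 0.3802) = 0.7245.
(b) Free chlorine required for 1.92 ppm HOCl: 1.92 / 0.7245 = 2.65 ppm.
(b) FC to add: 2.65 − 0.2 = 2.45 mg/L as Cl₂.
(b) Cl₂ equivalent: 2.45 mg/L × 464,000 L = 1137 g.
(b) Product at 71.5% available Cl: 1137 / 0.715 = 1590 g.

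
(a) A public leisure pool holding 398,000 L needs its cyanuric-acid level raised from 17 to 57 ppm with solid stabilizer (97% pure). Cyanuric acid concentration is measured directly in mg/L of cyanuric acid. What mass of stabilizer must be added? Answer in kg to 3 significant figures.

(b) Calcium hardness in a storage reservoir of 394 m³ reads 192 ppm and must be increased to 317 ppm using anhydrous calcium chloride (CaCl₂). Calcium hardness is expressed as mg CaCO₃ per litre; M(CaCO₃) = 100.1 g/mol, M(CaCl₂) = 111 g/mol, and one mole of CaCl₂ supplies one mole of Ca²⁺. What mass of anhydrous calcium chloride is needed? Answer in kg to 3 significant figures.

(a) CYA to add: (57 − 17) = 40 mg/L × 398,000 L = 15,920 g cyanuric acid.
(a) At 97% purity: 15,920 / 0.97 = 16,410 g product.

(b) Volume: 394 m³ = 394,000 L.
(b) Hardness to add: (317 − 192) = 125 mg/L as CaCO₃ × 394,000 L = 49,250 g as CaCO₃.
(b) Moles of Ca²⁺ (1 mol Ca²⁺ ≡ 1 mol CaCO₃): 49,250 / 100.1 g/mol = 492 mol.
(b) Mass of CaCl₂: 492 × 111 = 54,610 g.

(a) 16.4 kg; (b) 54.6 kg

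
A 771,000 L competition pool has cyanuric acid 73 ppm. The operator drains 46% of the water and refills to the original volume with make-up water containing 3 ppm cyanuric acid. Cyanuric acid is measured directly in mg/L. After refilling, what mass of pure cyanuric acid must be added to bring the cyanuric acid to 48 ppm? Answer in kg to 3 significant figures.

5.55 kg

After draining 46% and refilling: 73 × 0.54 + 3 × 0.46 = 40.8 ppm.
Deficit to target: 48 − 40.8 = 7.2 mg/L.
Mass: 7.2 mg/L × 771,000 L = 5551 g cyanuric acid.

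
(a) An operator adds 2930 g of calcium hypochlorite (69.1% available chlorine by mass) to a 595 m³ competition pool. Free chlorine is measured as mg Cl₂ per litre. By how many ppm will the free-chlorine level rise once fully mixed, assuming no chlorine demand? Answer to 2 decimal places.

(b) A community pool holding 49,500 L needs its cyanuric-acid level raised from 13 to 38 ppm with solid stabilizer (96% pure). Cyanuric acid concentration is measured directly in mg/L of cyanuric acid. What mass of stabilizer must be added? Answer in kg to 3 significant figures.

(a) Volume: 595 m³ = 595,000 L.
(a) Available chlorine delivered: 2930 g × 0.691 = 2025 g as Cl₂.
(a) Concentration rise: 2025 g / 595,000 L = 3.403 mg/L = 3.40 ppm.

(b) CYA to add: (38 − 13) = 25 mg/L × 49,500 L = 1238 g cyanuric acid.
(b) At 96% purity: 1238 / 0.96 = 1289 g product.

(a) 3.40 ppm; (b) 1.29 kg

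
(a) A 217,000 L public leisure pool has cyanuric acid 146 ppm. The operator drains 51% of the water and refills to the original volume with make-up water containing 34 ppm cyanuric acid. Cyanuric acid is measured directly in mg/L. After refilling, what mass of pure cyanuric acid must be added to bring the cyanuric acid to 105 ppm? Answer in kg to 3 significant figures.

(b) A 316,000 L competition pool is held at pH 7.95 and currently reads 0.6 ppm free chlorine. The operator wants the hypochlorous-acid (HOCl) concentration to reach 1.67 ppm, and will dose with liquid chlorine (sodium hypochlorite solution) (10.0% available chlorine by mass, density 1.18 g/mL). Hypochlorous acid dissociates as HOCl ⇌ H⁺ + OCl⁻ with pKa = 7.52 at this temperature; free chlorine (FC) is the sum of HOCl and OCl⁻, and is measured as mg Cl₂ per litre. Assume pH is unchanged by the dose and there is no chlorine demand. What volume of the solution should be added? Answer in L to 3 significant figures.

(a) 3.50 kg; (b) 14.9 L

(a) After draining 51% and refilling: 146 × 0.49 + 34 × 0.51 = 88.88 ppm.
(a) Deficit to target: 105 − 88.88 = 16.12 mg/L.
(a) Mass: 16.12 mg/L × 217,000 L = 3498 g cyanuric acid.

(b) [OCl⁻]/[HOCl] = 10^(pH − pKa) = 10^(7.95 − 7.52) = 2.692; fraction as HOCl = 1/(1 + 2.692) = 0.2709.
(b) Free chlorine required for 1.67 ppm HOCl: 1.67 / 0.2709 = 6.165 ppm.
(b) FC to add: 6.165 − 0.6 = 5.565 mg/L as Cl₂.
(b) Cl₂ equivalent: 5.565 mg/L × 316,000 L = 1758 g.
(b) Product at 10.0% available Cl: 1758 / 0.1 = 17,580 g.
(b) Volume: 17,580 g ÷ 1.18 g/mL = 14,900 mL.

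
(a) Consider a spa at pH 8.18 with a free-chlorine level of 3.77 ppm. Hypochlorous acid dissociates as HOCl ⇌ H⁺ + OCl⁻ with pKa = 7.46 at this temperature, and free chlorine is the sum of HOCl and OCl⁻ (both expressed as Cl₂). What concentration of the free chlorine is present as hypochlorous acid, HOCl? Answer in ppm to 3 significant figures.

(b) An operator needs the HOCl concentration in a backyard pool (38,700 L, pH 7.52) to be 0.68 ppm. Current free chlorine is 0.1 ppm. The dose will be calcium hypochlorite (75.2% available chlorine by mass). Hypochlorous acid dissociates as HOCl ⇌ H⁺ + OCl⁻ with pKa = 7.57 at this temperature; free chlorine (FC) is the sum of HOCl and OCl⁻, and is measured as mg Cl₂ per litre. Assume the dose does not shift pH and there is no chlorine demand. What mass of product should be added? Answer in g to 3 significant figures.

(a) 0.603 ppm; (b) 61.0 g

(a) [OCl⁻]/[HOCl] = 10^(pH − pKa) = 10^(8.18 − 7.46) = 10^0.72 = 5.248.
(a) Fraction as HOCl = 1 / (1 + 5.248) = 0.16.
(a) HOCl = 0.16 × 3.77 ppm = 0.6034 ppm.

(b) [OCl⁻]/[HOCl] = 10^(pH − pKa) = 10^(7.52 − 7.57) = 0.8913; fraction as HOCl = 1/(1 + 0.8913) = 0.5288.
(b) Free chlorine required for 0.68 ppm HOCl: 0.68 / 0.5288 = 1.286 ppm.
(b) FC to add: 1.286 − 0.1 = 1.186 mg/L as Cl₂.
(b) Cl₂ equivalent: 1.186 mg/L × 38,700 L = 45.9 g.
(b) Product at 75.2% available Cl: 45.9 / 0.752 = 61.04 g.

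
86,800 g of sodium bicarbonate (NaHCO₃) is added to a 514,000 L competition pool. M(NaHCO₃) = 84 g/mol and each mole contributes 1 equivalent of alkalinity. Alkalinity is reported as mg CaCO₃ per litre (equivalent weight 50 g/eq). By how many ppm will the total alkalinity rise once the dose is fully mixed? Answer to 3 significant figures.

Moles of NaHCO₃: 86,800 g ÷ 84 g/mol = 1033 mol → 1033 eq of alkalinity.
As CaCO₃: 1033 eq × 50 g/eq = 51,670 g.
Rise: 51,670 g / 514,000 L × 1000 = 100.5 mg/L.

101 ppm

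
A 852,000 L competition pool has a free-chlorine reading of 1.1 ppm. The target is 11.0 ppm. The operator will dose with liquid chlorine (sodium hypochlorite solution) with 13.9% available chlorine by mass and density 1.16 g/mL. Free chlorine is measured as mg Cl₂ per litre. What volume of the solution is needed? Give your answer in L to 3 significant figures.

Chlorine deficit: 11.0 − 1.1 = 9.9 ppm = 9.9 mg/L as Cl₂.
Cl₂ equivalent needed: 9.9 mg/L × 852,000 L = 8,435,000 mg = 8435 g.
Product at 13.9% available chlorine: 8435 / 0.139 = 60,680 g.
Volume at density 1.16 g/mL: 60,680 g ÷ 1.16 g/mL = 52,310 mL.

52.3 L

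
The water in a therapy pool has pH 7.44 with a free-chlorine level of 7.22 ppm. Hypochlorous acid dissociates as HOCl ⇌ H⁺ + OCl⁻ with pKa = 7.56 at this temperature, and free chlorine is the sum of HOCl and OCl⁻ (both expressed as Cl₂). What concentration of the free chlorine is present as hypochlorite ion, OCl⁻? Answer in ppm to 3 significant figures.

[OCl⁻]/[HOCl] = 10^(pH − pKa) = 10^(7.44 − 7.56) = 10^-0.12 = 0.7586.
Fraction as HOCl = 1 / (1 + 0.7586) = 0.5686.
OCl⁻ = (1 − 0.5686) × 7.22 ppm = 3.114 ppm.

3.11 ppm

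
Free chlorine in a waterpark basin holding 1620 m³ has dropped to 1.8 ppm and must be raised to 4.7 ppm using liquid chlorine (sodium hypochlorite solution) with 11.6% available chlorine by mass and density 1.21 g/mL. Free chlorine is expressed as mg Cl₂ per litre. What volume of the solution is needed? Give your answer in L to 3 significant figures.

Volume: 1620 m³ = 1,620,000 L.
Chlorine deficit: 4.7 − 1.8 = 2.9 ppm = 2.9 mg/L as Cl₂.
Cl₂ equivalent needed: 2.9 mg/L × 1,620,000 L = 4,698,000 mg = 4698 g.
Product at 11.6% available chlorine: 4698 / 0.116 = 40,500 g.
Volume at density 1.21 g/mL: 40,500 g ÷ 1.21 g/mL = 33,470 mL.

33.5 L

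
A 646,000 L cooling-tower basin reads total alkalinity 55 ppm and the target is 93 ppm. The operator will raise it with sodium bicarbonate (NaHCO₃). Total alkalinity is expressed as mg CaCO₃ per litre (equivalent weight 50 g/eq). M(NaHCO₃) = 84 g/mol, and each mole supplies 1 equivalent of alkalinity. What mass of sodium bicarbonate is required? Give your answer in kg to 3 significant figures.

41.2 kg

Alkalinity to add: (93 − 55) = 38 mg/L as CaCO₃ × 646,000 L = 24,550 g as CaCO₃.
Equivalents: 24,550 g ÷ 50 g/eq = 491 eq.
NaHCO₃ supplies 1 eq per mole → 491 mol.
Mass: 491 mol × 84 g/mol = 41,240 g.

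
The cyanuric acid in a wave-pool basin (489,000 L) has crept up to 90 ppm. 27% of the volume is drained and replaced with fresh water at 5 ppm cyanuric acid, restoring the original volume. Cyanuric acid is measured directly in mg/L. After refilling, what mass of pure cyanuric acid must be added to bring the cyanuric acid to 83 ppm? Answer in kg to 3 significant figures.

After draining 27% and refilling: 90 × 0.73 + 5 × 0.27 = 67.05 ppm.
Deficit to target: 83 − 67.05 = 15.95 mg/L.
Mass: 15.95 mg/L × 489,000 L = 7800 g cyanuric acid.

7.80 kg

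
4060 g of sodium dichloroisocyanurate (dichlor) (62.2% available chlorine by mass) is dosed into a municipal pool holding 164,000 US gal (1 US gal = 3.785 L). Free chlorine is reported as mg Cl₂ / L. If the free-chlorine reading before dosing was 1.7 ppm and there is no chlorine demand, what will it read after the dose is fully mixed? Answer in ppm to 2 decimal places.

5.77 ppm

Volume: 164,000 US gal × 3.785 L/gal = 620,740 L.
Available chlorine delivered: 4060 g × 0.622 = 2525 g as Cl₂.
Concentration rise: 2525 g / 620,740 L = 4.068 mg/L = 4.07 ppm.
Final FC: 1.7 + 4.07 = 5.77 ppm.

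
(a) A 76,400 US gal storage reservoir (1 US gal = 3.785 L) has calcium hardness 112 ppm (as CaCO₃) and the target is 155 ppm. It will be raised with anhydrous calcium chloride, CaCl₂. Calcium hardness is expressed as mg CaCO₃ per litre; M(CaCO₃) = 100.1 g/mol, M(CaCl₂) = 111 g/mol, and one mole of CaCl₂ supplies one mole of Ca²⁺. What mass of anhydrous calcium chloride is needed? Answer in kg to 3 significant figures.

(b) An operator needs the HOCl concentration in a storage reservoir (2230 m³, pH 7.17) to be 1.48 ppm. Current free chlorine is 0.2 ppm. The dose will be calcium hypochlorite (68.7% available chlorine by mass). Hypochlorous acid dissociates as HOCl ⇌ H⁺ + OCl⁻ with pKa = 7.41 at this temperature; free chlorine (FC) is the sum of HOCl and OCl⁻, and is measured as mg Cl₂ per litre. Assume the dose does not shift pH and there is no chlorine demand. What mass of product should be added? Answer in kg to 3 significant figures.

(a) Volume: 76,400 US gal × 3.785 L/gal = 289,174 L.
(a) Hardness to add: (155 − 112) = 43 mg/L as CaCO₃ × 289,174 L = 12,430 g as CaCO₃.
(a) Moles of Ca²⁺ (1 mol Ca²⁺ ≡ 1 mol CaCO₃): 12,430 / 100.1 g/mol = 124.2 mol.
(a) Mass of CaCl₂: 124.2 × 111 = 13,790 g.

(b) Volume: 2230 m³ = 2,230,000 L.
(b) [OCl⁻]/[HOCl] = 10^(pH − pKa) = 10^(7.17 − 7.41) = 0.5754; fraction as HOCl = 1/(1 + 0.5754) = 0.6347.
(b) Free chlorine required for 1.48 ppm HOCl: 1.48 / 0.6347 = 2.332 ppm.
(b) FC to add: 2.332 − 0.2 = 2.132 mg/L as Cl₂.
(b) Cl₂ equivalent: 2.132 mg/L × 2,230,000 L = 4754 g.
(b) Product at 68.7% available Cl: 4754 / 0.687 = 6919 g.

(a) 13.8 kg; (b) 6.92 kg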